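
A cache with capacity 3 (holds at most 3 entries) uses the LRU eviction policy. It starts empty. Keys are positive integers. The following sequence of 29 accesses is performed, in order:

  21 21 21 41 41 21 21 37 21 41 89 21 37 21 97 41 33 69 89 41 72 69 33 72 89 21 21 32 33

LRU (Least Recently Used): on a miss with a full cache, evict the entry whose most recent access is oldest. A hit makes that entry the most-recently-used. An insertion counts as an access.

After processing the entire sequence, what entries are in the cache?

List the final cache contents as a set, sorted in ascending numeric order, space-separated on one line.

Answer: 21 32 33

Derivation:
LRU simulation (capacity=3):
  1. access 21: MISS. Cache (LRU->MRU): [21]
  2. access 21: HIT. Cache (LRU->MRU): [21]
  3. access 21: HIT. Cache (LRU->MRU): [21]
  4. access 41: MISS. Cache (LRU->MRU): [21 41]
  5. access 41: HIT. Cache (LRU->MRU): [21 41]
  6. access 21: HIT. Cache (LRU->MRU): [41 21]
  7. access 21: HIT. Cache (LRU->MRU): [41 21]
  8. access 37: MISS. Cache (LRU->MRU): [41 21 37]
  9. access 21: HIT. Cache (LRU->MRU): [41 37 21]
  10. access 41: HIT. Cache (LRU->MRU): [37 21 41]
  11. access 89: MISS, evict 37. Cache (LRU->MRU): [21 41 89]
  12. access 21: HIT. Cache (LRU->MRU): [41 89 21]
  13. access 37: MISS, evict 41. Cache (LRU->MRU): [89 21 37]
  14. access 21: HIT. Cache (LRU->MRU): [89 37 21]
  15. access 97: MISS, evict 89. Cache (LRU->MRU): [37 21 97]
  16. access 41: MISS, evict 37. Cache (LRU->MRU): [21 97 41]
  17. access 33: MISS, evict 21. Cache (LRU->MRU): [97 41 33]
  18. access 69: MISS, evict 97. Cache (LRU->MRU): [41 33 69]
  19. access 89: MISS, evict 41. Cache (LRU->MRU): [33 69 89]
  20. access 41: MISS, evict 33. Cache (LRU->MRU): [69 89 41]
  21. access 72: MISS, evict 69. Cache (LRU->MRU): [89 41 72]
  22. access 69: MISS, evict 89. Cache (LRU->MRU): [41 72 69]
  23. access 33: MISS, evict 41. Cache (LRU->MRU): [72 69 33]
  24. access 72: HIT. Cache (LRU->MRU): [69 33 72]
  25. access 89: MISS, evict 69. Cache (LRU->MRU): [33 72 89]
  26. access 21: MISS, evict 33. Cache (LRU->MRU): [72 89 21]
  27. access 21: HIT. Cache (LRU->MRU): [72 89 21]
  28. access 32: MISS, evict 72. Cache (LRU->MRU): [89 21 32]
  29. access 33: MISS, evict 89. Cache (LRU->MRU): [21 32 33]
Total: 11 hits, 18 misses, 15 evictions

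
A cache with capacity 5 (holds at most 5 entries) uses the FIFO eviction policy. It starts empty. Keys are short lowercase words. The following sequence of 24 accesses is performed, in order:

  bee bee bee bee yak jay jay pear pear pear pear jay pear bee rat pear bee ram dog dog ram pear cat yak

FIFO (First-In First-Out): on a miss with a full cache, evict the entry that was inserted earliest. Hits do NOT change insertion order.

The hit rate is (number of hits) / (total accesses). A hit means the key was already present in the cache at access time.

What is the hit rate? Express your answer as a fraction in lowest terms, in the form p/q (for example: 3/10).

FIFO simulation (capacity=5):
  1. access bee: MISS. Cache (old->new): [bee]
  2. access bee: HIT. Cache (old->new): [bee]
  3. access bee: HIT. Cache (old->new): [bee]
  4. access bee: HIT. Cache (old->new): [bee]
  5. access yak: MISS. Cache (old->new): [bee yak]
  6. access jay: MISS. Cache (old->new): [bee yak jay]
  7. access jay: HIT. Cache (old->new): [bee yak jay]
  8. access pear: MISS. Cache (old->new): [bee yak jay pear]
  9. access pear: HIT. Cache (old->new): [bee yak jay pear]
  10. access pear: HIT. Cache (old->new): [bee yak jay pear]
  11. access pear: HIT. Cache (old->new): [bee yak jay pear]
  12. access jay: HIT. Cache (old->new): [bee yak jay pear]
  13. access pear: HIT. Cache (old->new): [bee yak jay pear]
  14. access bee: HIT. Cache (old->new): [bee yak jay pear]
  15. access rat: MISS. Cache (old->new): [bee yak jay pear rat]
  16. access pear: HIT. Cache (old->new): [bee yak jay pear rat]
  17. access bee: HIT. Cache (old->new): [bee yak jay pear rat]
  18. access ram: MISS, evict bee. Cache (old->new): [yak jay pear rat ram]
  19. access dog: MISS, evict yak. Cache (old->new): [jay pear rat ram dog]
  20. access dog: HIT. Cache (old->new): [jay pear rat ram dog]
  21. access ram: HIT. Cache (old->new): [jay pear rat ram dog]
  22. access pear: HIT. Cache (old->new): [jay pear rat ram dog]
  23. access cat: MISS, evict jay. Cache (old->new): [pear rat ram dog cat]
  24. access yak: MISS, evict pear. Cache (old->new): [rat ram dog cat yak]
Total: 15 hits, 9 misses, 4 evictions

Hit rate = 15/24 = 5/8

Answer: 5/8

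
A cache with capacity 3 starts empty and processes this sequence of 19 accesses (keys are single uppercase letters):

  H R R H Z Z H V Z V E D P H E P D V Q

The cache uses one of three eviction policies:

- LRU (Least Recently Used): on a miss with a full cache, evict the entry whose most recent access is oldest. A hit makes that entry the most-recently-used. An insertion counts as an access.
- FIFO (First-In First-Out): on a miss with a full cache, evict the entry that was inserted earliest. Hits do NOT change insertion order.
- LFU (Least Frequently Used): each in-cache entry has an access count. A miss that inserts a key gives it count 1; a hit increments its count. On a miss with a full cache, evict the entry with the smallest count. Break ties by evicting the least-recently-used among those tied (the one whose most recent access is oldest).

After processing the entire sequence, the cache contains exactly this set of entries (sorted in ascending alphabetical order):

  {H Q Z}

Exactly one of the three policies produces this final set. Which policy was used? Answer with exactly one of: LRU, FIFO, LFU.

Answer: LFU

Derivation:
Simulating under each policy and comparing final sets:
  LRU: final set = {D Q V} -> differs
  FIFO: final set = {D Q V} -> differs
  LFU: final set = {H Q Z} -> MATCHES target
Only LFU produces the target set.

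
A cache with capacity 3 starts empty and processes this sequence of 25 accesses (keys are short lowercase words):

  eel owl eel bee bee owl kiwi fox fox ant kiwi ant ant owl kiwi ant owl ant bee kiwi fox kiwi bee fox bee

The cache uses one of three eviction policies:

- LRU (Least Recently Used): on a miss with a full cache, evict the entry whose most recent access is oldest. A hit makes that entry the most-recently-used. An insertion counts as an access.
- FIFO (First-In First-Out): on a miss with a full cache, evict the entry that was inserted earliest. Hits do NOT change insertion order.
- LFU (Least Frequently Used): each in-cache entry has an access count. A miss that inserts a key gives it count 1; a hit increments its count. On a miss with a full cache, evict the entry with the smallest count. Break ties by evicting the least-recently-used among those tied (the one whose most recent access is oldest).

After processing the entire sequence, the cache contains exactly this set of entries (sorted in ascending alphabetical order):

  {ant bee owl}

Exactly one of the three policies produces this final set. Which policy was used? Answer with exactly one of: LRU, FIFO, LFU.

Answer: LFU

Derivation:
Simulating under each policy and comparing final sets:
  LRU: final set = {bee fox kiwi} -> differs
  FIFO: final set = {bee fox kiwi} -> differs
  LFU: final set = {ant bee owl} -> MATCHES target
Only LFU produces the target set.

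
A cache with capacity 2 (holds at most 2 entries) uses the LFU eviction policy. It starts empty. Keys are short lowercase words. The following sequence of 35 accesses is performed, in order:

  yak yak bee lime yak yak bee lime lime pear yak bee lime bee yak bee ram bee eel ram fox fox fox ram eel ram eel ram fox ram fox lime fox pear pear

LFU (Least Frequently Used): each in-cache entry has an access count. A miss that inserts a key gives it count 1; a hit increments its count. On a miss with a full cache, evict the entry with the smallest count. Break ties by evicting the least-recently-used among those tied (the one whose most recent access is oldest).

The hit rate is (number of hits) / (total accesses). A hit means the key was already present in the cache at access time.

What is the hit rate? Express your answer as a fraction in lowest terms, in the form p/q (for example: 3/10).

LFU simulation (capacity=2):
  1. access yak: MISS. Cache: [yak(c=1)]
  2. access yak: HIT, count now 2. Cache: [yak(c=2)]
  3. access bee: MISS. Cache: [bee(c=1) yak(c=2)]
  4. access lime: MISS, evict bee(c=1). Cache: [lime(c=1) yak(c=2)]
  5. access yak: HIT, count now 3. Cache: [lime(c=1) yak(c=3)]
  6. access yak: HIT, count now 4. Cache: [lime(c=1) yak(c=4)]
  7. access bee: MISS, evict lime(c=1). Cache: [bee(c=1) yak(c=4)]
  8. access lime: MISS, evict bee(c=1). Cache: [lime(c=1) yak(c=4)]
  9. access lime: HIT, count now 2. Cache: [lime(c=2) yak(c=4)]
  10. access pear: MISS, evict lime(c=2). Cache: [pear(c=1) yak(c=4)]
  11. access yak: HIT, count now 5. Cache: [pear(c=1) yak(c=5)]
  12. access bee: MISS, evict pear(c=1). Cache: [bee(c=1) yak(c=5)]
  13. access lime: MISS, evict bee(c=1). Cache: [lime(c=1) yak(c=5)]
  14. access bee: MISS, evict lime(c=1). Cache: [bee(c=1) yak(c=5)]
  15. access yak: HIT, count now 6. Cache: [bee(c=1) yak(c=6)]
  16. access bee: HIT, count now 2. Cache: [bee(c=2) yak(c=6)]
  17. access ram: MISS, evict bee(c=2). Cache: [ram(c=1) yak(c=6)]
  18. access bee: MISS, evict ram(c=1). Cache: [bee(c=1) yak(c=6)]
  19. access eel: MISS, evict bee(c=1). Cache: [eel(c=1) yak(c=6)]
  20. access ram: MISS, evict eel(c=1). Cache: [ram(c=1) yak(c=6)]
  21. access fox: MISS, evict ram(c=1). Cache: [fox(c=1) yak(c=6)]
  22. access fox: HIT, count now 2. Cache: [fox(c=2) yak(c=6)]
  23. access fox: HIT, count now 3. Cache: [fox(c=3) yak(c=6)]
  24. access ram: MISS, evict fox(c=3). Cache: [ram(c=1) yak(c=6)]
  25. access eel: MISS, evict ram(c=1). Cache: [eel(c=1) yak(c=6)]
  26. access ram: MISS, evict eel(c=1). Cache: [ram(c=1) yak(c=6)]
  27. access eel: MISS, evict ram(c=1). Cache: [eel(c=1) yak(c=6)]
  28. access ram: MISS, evict eel(c=1). Cache: [ram(c=1) yak(c=6)]
  29. access fox: MISS, evict ram(c=1). Cache: [fox(c=1) yak(c=6)]
  30. access ram: MISS, evict fox(c=1). Cache: [ram(c=1) yak(c=6)]
  31. access fox: MISS, evict ram(c=1). Cache: [fox(c=1) yak(c=6)]
  32. access lime: MISS, evict fox(c=1). Cache: [lime(c=1) yak(c=6)]
  33. access fox: MISS, evict lime(c=1). Cache: [fox(c=1) yak(c=6)]
  34. access pear: MISS, evict fox(c=1). Cache: [pear(c=1) yak(c=6)]
  35. access pear: HIT, count now 2. Cache: [pear(c=2) yak(c=6)]
Total: 10 hits, 25 misses, 23 evictions

Hit rate = 10/35 = 2/7

Answer: 2/7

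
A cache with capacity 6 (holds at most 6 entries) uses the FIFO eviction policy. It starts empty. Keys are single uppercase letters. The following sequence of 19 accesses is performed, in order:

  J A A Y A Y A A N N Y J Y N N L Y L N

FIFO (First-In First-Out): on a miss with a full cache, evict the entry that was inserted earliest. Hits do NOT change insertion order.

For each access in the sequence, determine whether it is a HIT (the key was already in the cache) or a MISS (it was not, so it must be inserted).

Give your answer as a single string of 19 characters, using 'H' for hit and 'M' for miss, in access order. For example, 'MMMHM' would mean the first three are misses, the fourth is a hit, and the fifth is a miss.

FIFO simulation (capacity=6):
  1. access J: MISS. Cache (old->new): [J]
  2. access A: MISS. Cache (old->new): [J A]
  3. access A: HIT. Cache (old->new): [J A]
  4. access Y: MISS. Cache (old->new): [J A Y]
  5. access A: HIT. Cache (old->new): [J A Y]
  6. access Y: HIT. Cache (old->new): [J A Y]
  7. access A: HIT. Cache (old->new): [J A Y]
  8. access A: HIT. Cache (old->new): [J A Y]
  9. access N: MISS. Cache (old->new): [J A Y N]
  10. access N: HIT. Cache (old->new): [J A Y N]
  11. access Y: HIT. Cache (old->new): [J A Y N]
  12. access J: HIT. Cache (old->new): [J A Y N]
  13. access Y: HIT. Cache (old->new): [J A Y N]
  14. access N: HIT. Cache (old->new): [J A Y N]
  15. access N: HIT. Cache (old->new): [J A Y N]
  16. access L: MISS. Cache (old->new): [J A Y N L]
  17. access Y: HIT. Cache (old->new): [J A Y N L]
  18. access L: HIT. Cache (old->new): [J A Y N L]
  19. access N: HIT. Cache (old->new): [J A Y N L]
Total: 14 hits, 5 misses, 0 evictions

Answer: MMHMHHHHMHHHHHHMHHH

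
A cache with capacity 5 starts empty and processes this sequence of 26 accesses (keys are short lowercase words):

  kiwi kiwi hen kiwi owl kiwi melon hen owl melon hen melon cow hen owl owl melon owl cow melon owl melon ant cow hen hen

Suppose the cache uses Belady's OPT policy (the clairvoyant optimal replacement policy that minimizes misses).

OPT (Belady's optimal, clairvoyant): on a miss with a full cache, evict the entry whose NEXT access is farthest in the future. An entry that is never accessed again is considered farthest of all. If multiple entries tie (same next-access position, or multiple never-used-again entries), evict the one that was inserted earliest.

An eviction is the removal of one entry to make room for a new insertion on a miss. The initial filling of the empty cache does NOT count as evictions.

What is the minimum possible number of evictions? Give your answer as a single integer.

OPT (Belady) simulation (capacity=5):
  1. access kiwi: MISS. Cache: [kiwi]
  2. access kiwi: HIT. Next use of kiwi: step 4. Cache: [kiwi]
  3. access hen: MISS. Cache: [kiwi hen]
  4. access kiwi: HIT. Next use of kiwi: step 6. Cache: [kiwi hen]
  5. access owl: MISS. Cache: [kiwi hen owl]
  6. access kiwi: HIT. Next use of kiwi: never. Cache: [kiwi hen owl]
  7. access melon: MISS. Cache: [kiwi hen owl melon]
  8. access hen: HIT. Next use of hen: step 11. Cache: [kiwi hen owl melon]
  9. access owl: HIT. Next use of owl: step 15. Cache: [kiwi hen owl melon]
  10. access melon: HIT. Next use of melon: step 12. Cache: [kiwi hen owl melon]
  11. access hen: HIT. Next use of hen: step 14. Cache: [kiwi hen owl melon]
  12. access melon: HIT. Next use of melon: step 17. Cache: [kiwi hen owl melon]
  13. access cow: MISS. Cache: [kiwi hen owl melon cow]
  14. access hen: HIT. Next use of hen: step 25. Cache: [kiwi hen owl melon cow]
  15. access owl: HIT. Next use of owl: step 16. Cache: [kiwi hen owl melon cow]
  16. access owl: HIT. Next use of owl: step 18. Cache: [kiwi hen owl melon cow]
  17. access melon: HIT. Next use of melon: step 20. Cache: [kiwi hen owl melon cow]
  18. access owl: HIT. Next use of owl: step 21. Cache: [kiwi hen owl melon cow]
  19. access cow: HIT. Next use of cow: step 24. Cache: [kiwi hen owl melon cow]
  20. access melon: HIT. Next use of melon: step 22. Cache: [kiwi hen owl melon cow]
  21. access owl: HIT. Next use of owl: never. Cache: [kiwi hen owl melon cow]
  22. access melon: HIT. Next use of melon: never. Cache: [kiwi hen owl melon cow]
  23. access ant: MISS, evict kiwi (next use: never). Cache: [hen owl melon cow ant]
  24. access cow: HIT. Next use of cow: never. Cache: [hen owl melon cow ant]
  25. access hen: HIT. Next use of hen: step 26. Cache: [hen owl melon cow ant]
  26. access hen: HIT. Next use of hen: never. Cache: [hen owl melon cow ant]
Total: 20 hits, 6 misses, 1 evictions

Answer: 1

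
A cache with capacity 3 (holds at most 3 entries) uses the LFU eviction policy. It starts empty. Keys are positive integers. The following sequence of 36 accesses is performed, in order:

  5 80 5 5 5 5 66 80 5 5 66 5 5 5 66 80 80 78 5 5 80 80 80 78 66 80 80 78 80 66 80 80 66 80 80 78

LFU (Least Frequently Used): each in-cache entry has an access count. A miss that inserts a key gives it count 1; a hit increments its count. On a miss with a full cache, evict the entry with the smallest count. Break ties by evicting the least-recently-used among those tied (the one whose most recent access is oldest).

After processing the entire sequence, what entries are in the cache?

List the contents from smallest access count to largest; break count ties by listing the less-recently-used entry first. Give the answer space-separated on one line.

Answer: 78 5 80

Derivation:
LFU simulation (capacity=3):
  1. access 5: MISS. Cache: [5(c=1)]
  2. access 80: MISS. Cache: [5(c=1) 80(c=1)]
  3. access 5: HIT, count now 2. Cache: [80(c=1) 5(c=2)]
  4. access 5: HIT, count now 3. Cache: [80(c=1) 5(c=3)]
  5. access 5: HIT, count now 4. Cache: [80(c=1) 5(c=4)]
  6. access 5: HIT, count now 5. Cache: [80(c=1) 5(c=5)]
  7. access 66: MISS. Cache: [80(c=1) 66(c=1) 5(c=5)]
  8. access 80: HIT, count now 2. Cache: [66(c=1) 80(c=2) 5(c=5)]
  9. access 5: HIT, count now 6. Cache: [66(c=1) 80(c=2) 5(c=6)]
  10. access 5: HIT, count now 7. Cache: [66(c=1) 80(c=2) 5(c=7)]
  11. access 66: HIT, count now 2. Cache: [80(c=2) 66(c=2) 5(c=7)]
  12. access 5: HIT, count now 8. Cache: [80(c=2) 66(c=2) 5(c=8)]
  13. access 5: HIT, count now 9. Cache: [80(c=2) 66(c=2) 5(c=9)]
  14. access 5: HIT, count now 10. Cache: [80(c=2) 66(c=2) 5(c=10)]
  15. access 66: HIT, count now 3. Cache: [80(c=2) 66(c=3) 5(c=10)]
  16. access 80: HIT, count now 3. Cache: [66(c=3) 80(c=3) 5(c=10)]
  17. access 80: HIT, count now 4. Cache: [66(c=3) 80(c=4) 5(c=10)]
  18. access 78: MISS, evict 66(c=3). Cache: [78(c=1) 80(c=4) 5(c=10)]
  19. access 5: HIT, count now 11. Cache: [78(c=1) 80(c=4) 5(c=11)]
  20. access 5: HIT, count now 12. Cache: [78(c=1) 80(c=4) 5(c=12)]
  21. access 80: HIT, count now 5. Cache: [78(c=1) 80(c=5) 5(c=12)]
  22. access 80: HIT, count now 6. Cache: [78(c=1) 80(c=6) 5(c=12)]
  23. access 80: HIT, count now 7. Cache: [78(c=1) 80(c=7) 5(c=12)]
  24. access 78: HIT, count now 2. Cache: [78(c=2) 80(c=7) 5(c=12)]
  25. access 66: MISS, evict 78(c=2). Cache: [66(c=1) 80(c=7) 5(c=12)]
  26. access 80: HIT, count now 8. Cache: [66(c=1) 80(c=8) 5(c=12)]
  27. access 80: HIT, count now 9. Cache: [66(c=1) 80(c=9) 5(c=12)]
  28. access 78: MISS, evict 66(c=1). Cache: [78(c=1) 80(c=9) 5(c=12)]
  29. access 80: HIT, count now 10. Cache: [78(c=1) 80(c=10) 5(c=12)]
  30. access 66: MISS, evict 78(c=1). Cache: [66(c=1) 80(c=10) 5(c=12)]
  31. access 80: HIT, count now 11. Cache: [66(c=1) 80(c=11) 5(c=12)]
  32. access 80: HIT, count now 12. Cache: [66(c=1) 5(c=12) 80(c=12)]
  33. access 66: HIT, count now 2. Cache: [66(c=2) 5(c=12) 80(c=12)]
  34. access 80: HIT, count now 13. Cache: [66(c=2) 5(c=12) 80(c=13)]
  35. access 80: HIT, count now 14. Cache: [66(c=2) 5(c=12) 80(c=14)]
  36. access 78: MISS, evict 66(c=2). Cache: [78(c=1) 5(c=12) 80(c=14)]
Total: 28 hits, 8 misses, 5 evictions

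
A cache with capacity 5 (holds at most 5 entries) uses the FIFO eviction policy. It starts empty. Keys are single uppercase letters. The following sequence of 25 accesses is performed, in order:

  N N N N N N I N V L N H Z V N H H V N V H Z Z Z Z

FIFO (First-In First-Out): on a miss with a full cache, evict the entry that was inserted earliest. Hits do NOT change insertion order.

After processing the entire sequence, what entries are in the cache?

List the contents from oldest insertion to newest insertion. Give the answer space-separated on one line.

FIFO simulation (capacity=5):
  1. access N: MISS. Cache (old->new): [N]
  2. access N: HIT. Cache (old->new): [N]
  3. access N: HIT. Cache (old->new): [N]
  4. access N: HIT. Cache (old->new): [N]
  5. access N: HIT. Cache (old->new): [N]
  6. access N: HIT. Cache (old->new): [N]
  7. access I: MISS. Cache (old->new): [N I]
  8. access N: HIT. Cache (old->new): [N I]
  9. access V: MISS. Cache (old->new): [N I V]
  10. access L: MISS. Cache (old->new): [N I V L]
  11. access N: HIT. Cache (old->new): [N I V L]
  12. access H: MISS. Cache (old->new): [N I V L H]
  13. access Z: MISS, evict N. Cache (old->new): [I V L H Z]
  14. access V: HIT. Cache (old->new): [I V L H Z]
  15. access N: MISS, evict I. Cache (old->new): [V L H Z N]
  16. access H: HIT. Cache (old->new): [V L H Z N]
  17. access H: HIT. Cache (old->new): [V L H Z N]
  18. access V: HIT. Cache (old->new): [V L H Z N]
  19. access N: HIT. Cache (old->new): [V L H Z N]
  20. access V: HIT. Cache (old->new): [V L H Z N]
  21. access H: HIT. Cache (old->new): [V L H Z N]
  22. access Z: HIT. Cache (old->new): [V L H Z N]
  23. access Z: HIT. Cache (old->new): [V L H Z N]
  24. access Z: HIT. Cache (old->new): [V L H Z N]
  25. access Z: HIT. Cache (old->new): [V L H Z N]
Total: 18 hits, 7 misses, 2 evictions

Answer: V L H Z N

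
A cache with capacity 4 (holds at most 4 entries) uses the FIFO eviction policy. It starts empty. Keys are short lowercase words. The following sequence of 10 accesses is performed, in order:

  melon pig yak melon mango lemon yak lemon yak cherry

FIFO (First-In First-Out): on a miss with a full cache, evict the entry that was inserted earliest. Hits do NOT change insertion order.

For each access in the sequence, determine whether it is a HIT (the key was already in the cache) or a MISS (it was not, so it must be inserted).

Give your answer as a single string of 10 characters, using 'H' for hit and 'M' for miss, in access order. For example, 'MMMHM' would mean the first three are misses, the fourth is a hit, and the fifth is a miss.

FIFO simulation (capacity=4):
  1. access melon: MISS. Cache (old->new): [melon]
  2. access pig: MISS. Cache (old->new): [melon pig]
  3. access yak: MISS. Cache (old->new): [melon pig yak]
  4. access melon: HIT. Cache (old->new): [melon pig yak]
  5. access mango: MISS. Cache (old->new): [melon pig yak mango]
  6. access lemon: MISS, evict melon. Cache (old->new): [pig yak mango lemon]
  7. access yak: HIT. Cache (old->new): [pig yak mango lemon]
  8. access lemon: HIT. Cache (old->new): [pig yak mango lemon]
  9. access yak: HIT. Cache (old->new): [pig yak mango lemon]
  10. access cherry: MISS, evict pig. Cache (old->new): [yak mango lemon cherry]
Total: 4 hits, 6 misses, 2 evictions

Answer: MMMHMMHHHM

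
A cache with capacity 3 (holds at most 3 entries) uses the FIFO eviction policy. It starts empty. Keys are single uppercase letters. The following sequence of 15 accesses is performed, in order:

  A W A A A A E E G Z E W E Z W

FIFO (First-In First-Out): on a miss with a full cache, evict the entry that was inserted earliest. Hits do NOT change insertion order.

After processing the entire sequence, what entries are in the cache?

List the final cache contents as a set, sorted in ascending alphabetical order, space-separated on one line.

FIFO simulation (capacity=3):
  1. access A: MISS. Cache (old->new): [A]
  2. access W: MISS. Cache (old->new): [A W]
  3. access A: HIT. Cache (old->new): [A W]
  4. access A: HIT. Cache (old->new): [A W]
  5. access A: HIT. Cache (old->new): [A W]
  6. access A: HIT. Cache (old->new): [A W]
  7. access E: MISS. Cache (old->new): [A W E]
  8. access E: HIT. Cache (old->new): [A W E]
  9. access G: MISS, evict A. Cache (old->new): [W E G]
  10. access Z: MISS, evict W. Cache (old->new): [E G Z]
  11. access E: HIT. Cache (old->new): [E G Z]
  12. access W: MISS, evict E. Cache (old->new): [G Z W]
  13. access E: MISS, evict G. Cache (old->new): [Z W E]
  14. access Z: HIT. Cache (old->new): [Z W E]
  15. access W: HIT. Cache (old->new): [Z W E]
Total: 8 hits, 7 misses, 4 evictions

Answer: E W Z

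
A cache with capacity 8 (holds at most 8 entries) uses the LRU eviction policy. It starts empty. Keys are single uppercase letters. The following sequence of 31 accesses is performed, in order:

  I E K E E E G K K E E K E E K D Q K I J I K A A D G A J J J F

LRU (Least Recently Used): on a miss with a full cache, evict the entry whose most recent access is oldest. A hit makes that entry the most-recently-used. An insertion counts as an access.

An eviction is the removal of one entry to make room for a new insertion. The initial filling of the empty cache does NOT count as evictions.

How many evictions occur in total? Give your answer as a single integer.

Answer: 1

Derivation:
LRU simulation (capacity=8):
  1. access I: MISS. Cache (LRU->MRU): [I]
  2. access E: MISS. Cache (LRU->MRU): [I E]
  3. access K: MISS. Cache (LRU->MRU): [I E K]
  4. access E: HIT. Cache (LRU->MRU): [I K E]
  5. access E: HIT. Cache (LRU->MRU): [I K E]
  6. access E: HIT. Cache (LRU->MRU): [I K E]
  7. access G: MISS. Cache (LRU->MRU): [I K E G]
  8. access K: HIT. Cache (LRU->MRU): [I E G K]
  9. access K: HIT. Cache (LRU->MRU): [I E G K]
  10. access E: HIT. Cache (LRU->MRU): [I G K E]
  11. access E: HIT. Cache (LRU->MRU): [I G K E]
  12. access K: HIT. Cache (LRU->MRU): [I G E K]
  13. access E: HIT. Cache (LRU->MRU): [I G K E]
  14. access E: HIT. Cache (LRU->MRU): [I G K E]
  15. access K: HIT. Cache (LRU->MRU): [I G E K]
  16. access D: MISS. Cache (LRU->MRU): [I G E K D]
  17. access Q: MISS. Cache (LRU->MRU): [I G E K D Q]
  18. access K: HIT. Cache (LRU->MRU): [I G E D Q K]
  19. access I: HIT. Cache (LRU->MRU): [G E D Q K I]
  20. access J: MISS. Cache (LRU->MRU): [G E D Q K I J]
  21. access I: HIT. Cache (LRU->MRU): [G E D Q K J I]
  22. access K: HIT. Cache (LRU->MRU): [G E D Q J I K]
  23. access A: MISS. Cache (LRU->MRU): [G E D Q J I K A]
  24. access A: HIT. Cache (LRU->MRU): [G E D Q J I K A]
  25. access D: HIT. Cache (LRU->MRU): [G E Q J I K A D]
  26. access G: HIT. Cache (LRU->MRU): [E Q J I K A D G]
  27. access A: HIT. Cache (LRU->MRU): [E Q J I K D G A]
  28. access J: HIT. Cache (LRU->MRU): [E Q I K D G A J]
  29. access J: HIT. Cache (LRU->MRU): [E Q I K D G A J]
  30. access J: HIT. Cache (LRU->MRU): [E Q I K D G A J]
  31. access F: MISS, evict E. Cache (LRU->MRU): [Q I K D G A J F]
Total: 22 hits, 9 misses, 1 evictions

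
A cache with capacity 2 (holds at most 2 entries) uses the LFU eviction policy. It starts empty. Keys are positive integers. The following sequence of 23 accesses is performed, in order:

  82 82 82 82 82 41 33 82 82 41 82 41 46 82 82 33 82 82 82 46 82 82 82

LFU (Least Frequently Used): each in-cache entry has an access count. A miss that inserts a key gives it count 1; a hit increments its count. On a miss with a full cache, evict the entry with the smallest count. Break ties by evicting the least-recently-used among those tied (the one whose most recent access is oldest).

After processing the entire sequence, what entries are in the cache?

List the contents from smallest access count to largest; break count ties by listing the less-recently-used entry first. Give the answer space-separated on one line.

Answer: 46 82

Derivation:
LFU simulation (capacity=2):
  1. access 82: MISS. Cache: [82(c=1)]
  2. access 82: HIT, count now 2. Cache: [82(c=2)]
  3. access 82: HIT, count now 3. Cache: [82(c=3)]
  4. access 82: HIT, count now 4. Cache: [82(c=4)]
  5. access 82: HIT, count now 5. Cache: [82(c=5)]
  6. access 41: MISS. Cache: [41(c=1) 82(c=5)]
  7. access 33: MISS, evict 41(c=1). Cache: [33(c=1) 82(c=5)]
  8. access 82: HIT, count now 6. Cache: [33(c=1) 82(c=6)]
  9. access 82: HIT, count now 7. Cache: [33(c=1) 82(c=7)]
  10. access 41: MISS, evict 33(c=1). Cache: [41(c=1) 82(c=7)]
  11. access 82: HIT, count now 8. Cache: [41(c=1) 82(c=8)]
  12. access 41: HIT, count now 2. Cache: [41(c=2) 82(c=8)]
  13. access 46: MISS, evict 41(c=2). Cache: [46(c=1) 82(c=8)]
  14. access 82: HIT, count now 9. Cache: [46(c=1) 82(c=9)]
  15. access 82: HIT, count now 10. Cache: [46(c=1) 82(c=10)]
  16. access 33: MISS, evict 46(c=1). Cache: [33(c=1) 82(c=10)]
  17. access 82: HIT, count now 11. Cache: [33(c=1) 82(c=11)]
  18. access 82: HIT, count now 12. Cache: [33(c=1) 82(c=12)]
  19. access 82: HIT, count now 13. Cache: [33(c=1) 82(c=13)]
  20. access 46: MISS, evict 33(c=1). Cache: [46(c=1) 82(c=13)]
  21. access 82: HIT, count now 14. Cache: [46(c=1) 82(c=14)]
  22. access 82: HIT, count now 15. Cache: [46(c=1) 82(c=15)]
  23. access 82: HIT, count now 16. Cache: [46(c=1) 82(c=16)]
Total: 16 hits, 7 misses, 5 evictions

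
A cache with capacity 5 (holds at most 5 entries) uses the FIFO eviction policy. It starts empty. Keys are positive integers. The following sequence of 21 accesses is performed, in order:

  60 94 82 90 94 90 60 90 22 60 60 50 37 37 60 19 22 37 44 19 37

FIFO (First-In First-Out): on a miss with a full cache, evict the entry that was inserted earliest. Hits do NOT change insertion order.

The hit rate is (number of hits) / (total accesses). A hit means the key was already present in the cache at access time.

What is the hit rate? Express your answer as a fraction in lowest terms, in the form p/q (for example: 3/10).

FIFO simulation (capacity=5):
  1. access 60: MISS. Cache (old->new): [60]
  2. access 94: MISS. Cache (old->new): [60 94]
  3. access 82: MISS. Cache (old->new): [60 94 82]
  4. access 90: MISS. Cache (old->new): [60 94 82 90]
  5. access 94: HIT. Cache (old->new): [60 94 82 90]
  6. access 90: HIT. Cache (old->new): [60 94 82 90]
  7. access 60: HIT. Cache (old->new): [60 94 82 90]
  8. access 90: HIT. Cache (old->new): [60 94 82 90]
  9. access 22: MISS. Cache (old->new): [60 94 82 90 22]
  10. access 60: HIT. Cache (old->new): [60 94 82 90 22]
  11. access 60: HIT. Cache (old->new): [60 94 82 90 22]
  12. access 50: MISS, evict 60. Cache (old->new): [94 82 90 22 50]
  13. access 37: MISS, evict 94. Cache (old->new): [82 90 22 50 37]
  14. access 37: HIT. Cache (old->new): [82 90 22 50 37]
  15. access 60: MISS, evict 82. Cache (old->new): [90 22 50 37 60]
  16. access 19: MISS, evict 90. Cache (old->new): [22 50 37 60 19]
  17. access 22: HIT. Cache (old->new): [22 50 37 60 19]
  18. access 37: HIT. Cache (old->new): [22 50 37 60 19]
  19. access 44: MISS, evict 22. Cache (old->new): [50 37 60 19 44]
  20. access 19: HIT. Cache (old->new): [50 37 60 19 44]
  21. access 37: HIT. Cache (old->new): [50 37 60 19 44]
Total: 11 hits, 10 misses, 5 evictions

Hit rate = 11/21

Answer: 11/21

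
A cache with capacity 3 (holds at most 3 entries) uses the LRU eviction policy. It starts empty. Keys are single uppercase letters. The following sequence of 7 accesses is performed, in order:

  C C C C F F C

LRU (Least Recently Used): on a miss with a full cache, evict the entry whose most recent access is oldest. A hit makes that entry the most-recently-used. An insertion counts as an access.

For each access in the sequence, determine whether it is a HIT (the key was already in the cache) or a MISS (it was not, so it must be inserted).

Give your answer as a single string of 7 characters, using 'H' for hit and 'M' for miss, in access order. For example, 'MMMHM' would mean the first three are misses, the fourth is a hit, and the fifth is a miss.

Answer: MHHHMHH

Derivation:
LRU simulation (capacity=3):
  1. access C: MISS. Cache (LRU->MRU): [C]
  2. access C: HIT. Cache (LRU->MRU): [C]
  3. access C: HIT. Cache (LRU->MRU): [C]
  4. access C: HIT. Cache (LRU->MRU): [C]
  5. access F: MISS. Cache (LRU->MRU): [C F]
  6. access F: HIT. Cache (LRU->MRU): [C F]
  7. access C: HIT. Cache (LRU->MRU): [F C]
Total: 5 hits, 2 misses, 0 evictions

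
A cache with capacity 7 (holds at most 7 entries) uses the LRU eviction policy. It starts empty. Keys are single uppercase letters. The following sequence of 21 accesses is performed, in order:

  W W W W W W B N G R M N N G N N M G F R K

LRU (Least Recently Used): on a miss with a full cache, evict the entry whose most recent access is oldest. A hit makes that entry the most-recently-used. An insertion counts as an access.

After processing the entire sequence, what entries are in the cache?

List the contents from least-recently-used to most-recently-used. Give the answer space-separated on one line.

LRU simulation (capacity=7):
  1. access W: MISS. Cache (LRU->MRU): [W]
  2. access W: HIT. Cache (LRU->MRU): [W]
  3. access W: HIT. Cache (LRU->MRU): [W]
  4. access W: HIT. Cache (LRU->MRU): [W]
  5. access W: HIT. Cache (LRU->MRU): [W]
  6. access W: HIT. Cache (LRU->MRU): [W]
  7. access B: MISS. Cache (LRU->MRU): [W B]
  8. access N: MISS. Cache (LRU->MRU): [W B N]
  9. access G: MISS. Cache (LRU->MRU): [W B N G]
  10. access R: MISS. Cache (LRU->MRU): [W B N G R]
  11. access M: MISS. Cache (LRU->MRU): [W B N G R M]
  12. access N: HIT. Cache (LRU->MRU): [W B G R M N]
  13. access N: HIT. Cache (LRU->MRU): [W B G R M N]
  14. access G: HIT. Cache (LRU->MRU): [W B R M N G]
  15. access N: HIT. Cache (LRU->MRU): [W B R M G N]
  16. access N: HIT. Cache (LRU->MRU): [W B R M G N]
  17. access M: HIT. Cache (LRU->MRU): [W B R G N M]
  18. access G: HIT. Cache (LRU->MRU): [W B R N M G]
  19. access F: MISS. Cache (LRU->MRU): [W B R N M G F]
  20. access R: HIT. Cache (LRU->MRU): [W B N M G F R]
  21. access K: MISS, evict W. Cache (LRU->MRU): [B N M G F R K]
Total: 13 hits, 8 misses, 1 evictions

Answer: B N M G F R K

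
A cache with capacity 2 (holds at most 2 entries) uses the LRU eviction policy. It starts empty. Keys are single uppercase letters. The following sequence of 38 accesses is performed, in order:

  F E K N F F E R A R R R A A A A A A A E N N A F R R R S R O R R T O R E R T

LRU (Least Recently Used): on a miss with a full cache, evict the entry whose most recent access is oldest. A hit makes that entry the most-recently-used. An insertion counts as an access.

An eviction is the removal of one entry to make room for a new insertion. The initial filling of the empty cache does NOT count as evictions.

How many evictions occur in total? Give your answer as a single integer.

Answer: 18

Derivation:
LRU simulation (capacity=2):
  1. access F: MISS. Cache (LRU->MRU): [F]
  2. access E: MISS. Cache (LRU->MRU): [F E]
  3. access K: MISS, evict F. Cache (LRU->MRU): [E K]
  4. access N: MISS, evict E. Cache (LRU->MRU): [K N]
  5. access F: MISS, evict K. Cache (LRU->MRU): [N F]
  6. access F: HIT. Cache (LRU->MRU): [N F]
  7. access E: MISS, evict N. Cache (LRU->MRU): [F E]
  8. access R: MISS, evict F. Cache (LRU->MRU): [E R]
  9. access A: MISS, evict E. Cache (LRU->MRU): [R A]
  10. access R: HIT. Cache (LRU->MRU): [A R]
  11. access R: HIT. Cache (LRU->MRU): [A R]
  12. access R: HIT. Cache (LRU->MRU): [A R]
  13. access A: HIT. Cache (LRU->MRU): [R A]
  14. access A: HIT. Cache (LRU->MRU): [R A]
  15. access A: HIT. Cache (LRU->MRU): [R A]
  16. access A: HIT. Cache (LRU->MRU): [R A]
  17. access A: HIT. Cache (LRU->MRU): [R A]
  18. access A: HIT. Cache (LRU->MRU): [R A]
  19. access A: HIT. Cache (LRU->MRU): [R A]
  20. access E: MISS, evict R. Cache (LRU->MRU): [A E]
  21. access N: MISS, evict A. Cache (LRU->MRU): [E N]
  22. access N: HIT. Cache (LRU->MRU): [E N]
  23. access A: MISS, evict E. Cache (LRU->MRU): [N A]
  24. access F: MISS, evict N. Cache (LRU->MRU): [A F]
  25. access R: MISS, evict A. Cache (LRU->MRU): [F R]
  26. access R: HIT. Cache (LRU->MRU): [F R]
  27. access R: HIT. Cache (LRU->MRU): [F R]
  28. access S: MISS, evict F. Cache (LRU->MRU): [R S]
  29. access R: HIT. Cache (LRU->MRU): [S R]
  30. access O: MISS, evict S. Cache (LRU->MRU): [R O]
  31. access R: HIT. Cache (LRU->MRU): [O R]
  32. access R: HIT. Cache (LRU->MRU): [O R]
  33. access T: MISS, evict O. Cache (LRU->MRU): [R T]
  34. access O: MISS, evict R. Cache (LRU->MRU): [T O]
  35. access R: MISS, evict T. Cache (LRU->MRU): [O R]
  36. access E: MISS, evict O. Cache (LRU->MRU): [R E]
  37. access R: HIT. Cache (LRU->MRU): [E R]
  38. access T: MISS, evict E. Cache (LRU->MRU): [R T]
Total: 18 hits, 20 misses, 18 evictions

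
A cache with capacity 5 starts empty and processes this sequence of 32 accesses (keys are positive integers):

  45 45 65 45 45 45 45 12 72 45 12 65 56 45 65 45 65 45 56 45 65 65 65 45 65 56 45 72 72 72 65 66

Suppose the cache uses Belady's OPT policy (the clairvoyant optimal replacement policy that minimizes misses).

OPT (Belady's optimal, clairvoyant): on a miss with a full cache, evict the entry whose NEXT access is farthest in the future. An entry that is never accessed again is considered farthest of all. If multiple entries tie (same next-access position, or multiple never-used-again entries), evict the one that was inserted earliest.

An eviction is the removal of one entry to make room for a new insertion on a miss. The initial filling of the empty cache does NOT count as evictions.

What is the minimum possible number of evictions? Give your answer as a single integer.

Answer: 1

Derivation:
OPT (Belady) simulation (capacity=5):
  1. access 45: MISS. Cache: [45]
  2. access 45: HIT. Next use of 45: step 4. Cache: [45]
  3. access 65: MISS. Cache: [45 65]
  4. access 45: HIT. Next use of 45: step 5. Cache: [45 65]
  5. access 45: HIT. Next use of 45: step 6. Cache: [45 65]
  6. access 45: HIT. Next use of 45: step 7. Cache: [45 65]
  7. access 45: HIT. Next use of 45: step 10. Cache: [45 65]
  8. access 12: MISS. Cache: [45 65 12]
  9. access 72: MISS. Cache: [45 65 12 72]
  10. access 45: HIT. Next use of 45: step 14. Cache: [45 65 12 72]
  11. access 12: HIT. Next use of 12: never. Cache: [45 65 12 72]
  12. access 65: HIT. Next use of 65: step 15. Cache: [45 65 12 72]
  13. access 56: MISS. Cache: [45 65 12 72 56]
  14. access 45: HIT. Next use of 45: step 16. Cache: [45 65 12 72 56]
  15. access 65: HIT. Next use of 65: step 17. Cache: [45 65 12 72 56]
  16. access 45: HIT. Next use of 45: step 18. Cache: [45 65 12 72 56]
  17. access 65: HIT. Next use of 65: step 21. Cache: [45 65 12 72 56]
  18. access 45: HIT. Next use of 45: step 20. Cache: [45 65 12 72 56]
  19. access 56: HIT. Next use of 56: step 26. Cache: [45 65 12 72 56]
  20. access 45: HIT. Next use of 45: step 24. Cache: [45 65 12 72 56]
  21. access 65: HIT. Next use of 65: step 22. Cache: [45 65 12 72 56]
  22. access 65: HIT. Next use of 65: step 23. Cache: [45 65 12 72 56]
  23. access 65: HIT. Next use of 65: step 25. Cache: [45 65 12 72 56]
  24. access 45: HIT. Next use of 45: step 27. Cache: [45 65 12 72 56]
  25. access 65: HIT. Next use of 65: step 31. Cache: [45 65 12 72 56]
  26. access 56: HIT. Next use of 56: never. Cache: [45 65 12 72 56]
  27. access 45: HIT. Next use of 45: never. Cache: [45 65 12 72 56]
  28. access 72: HIT. Next use of 72: step 29. Cache: [45 65 12 72 56]
  29. access 72: HIT. Next use of 72: step 30. Cache: [45 65 12 72 56]
  30. access 72: HIT. Next use of 72: never. Cache: [45 65 12 72 56]
  31. access 65: HIT. Next use of 65: never. Cache: [45 65 12 72 56]
  32. access 66: MISS, evict 45 (next use: never). Cache: [65 12 72 56 66]
Total: 26 hits, 6 misses, 1 evictions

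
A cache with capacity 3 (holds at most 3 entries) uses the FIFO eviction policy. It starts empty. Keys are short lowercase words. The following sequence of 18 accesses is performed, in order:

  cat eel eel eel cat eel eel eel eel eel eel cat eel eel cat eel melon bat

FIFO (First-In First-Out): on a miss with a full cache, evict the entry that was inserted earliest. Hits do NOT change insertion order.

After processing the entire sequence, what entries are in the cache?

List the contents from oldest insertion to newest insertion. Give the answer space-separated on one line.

Answer: eel melon bat

Derivation:
FIFO simulation (capacity=3):
  1. access cat: MISS. Cache (old->new): [cat]
  2. access eel: MISS. Cache (old->new): [cat eel]
  3. access eel: HIT. Cache (old->new): [cat eel]
  4. access eel: HIT. Cache (old->new): [cat eel]
  5. access cat: HIT. Cache (old->new): [cat eel]
  6. access eel: HIT. Cache (old->new): [cat eel]
  7. access eel: HIT. Cache (old->new): [cat eel]
  8. access eel: HIT. Cache (old->new): [cat eel]
  9. access eel: HIT. Cache (old->new): [cat eel]
  10. access eel: HIT. Cache (old->new): [cat eel]
  11. access eel: HIT. Cache (old->new): [cat eel]
  12. access cat: HIT. Cache (old->new): [cat eel]
  13. access eel: HIT. Cache (old->new): [cat eel]
  14. access eel: HIT. Cache (old->new): [cat eel]
  15. access cat: HIT. Cache (old->new): [cat eel]
  16. access eel: HIT. Cache (old->new): [cat eel]
  17. access melon: MISS. Cache (old->new): [cat eel melon]
  18. access bat: MISS, evict cat. Cache (old->new): [eel melon bat]
Total: 14 hits, 4 misses, 1 evictions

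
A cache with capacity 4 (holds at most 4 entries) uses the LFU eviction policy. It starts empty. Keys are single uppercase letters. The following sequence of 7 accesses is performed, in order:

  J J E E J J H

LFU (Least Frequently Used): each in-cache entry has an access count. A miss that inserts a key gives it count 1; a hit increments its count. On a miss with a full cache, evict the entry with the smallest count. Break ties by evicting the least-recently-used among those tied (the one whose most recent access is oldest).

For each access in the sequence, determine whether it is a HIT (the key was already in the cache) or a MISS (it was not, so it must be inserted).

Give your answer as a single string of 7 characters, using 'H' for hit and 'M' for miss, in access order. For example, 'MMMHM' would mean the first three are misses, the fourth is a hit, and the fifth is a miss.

Answer: MHMHHHM

Derivation:
LFU simulation (capacity=4):
  1. access J: MISS. Cache: [J(c=1)]
  2. access J: HIT, count now 2. Cache: [J(c=2)]
  3. access E: MISS. Cache: [E(c=1) J(c=2)]
  4. access E: HIT, count now 2. Cache: [J(c=2) E(c=2)]
  5. access J: HIT, count now 3. Cache: [E(c=2) J(c=3)]
  6. access J: HIT, count now 4. Cache: [E(c=2) J(c=4)]
  7. access H: MISS. Cache: [H(c=1) E(c=2) J(c=4)]
Total: 4 hits, 3 misses, 0 evictions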